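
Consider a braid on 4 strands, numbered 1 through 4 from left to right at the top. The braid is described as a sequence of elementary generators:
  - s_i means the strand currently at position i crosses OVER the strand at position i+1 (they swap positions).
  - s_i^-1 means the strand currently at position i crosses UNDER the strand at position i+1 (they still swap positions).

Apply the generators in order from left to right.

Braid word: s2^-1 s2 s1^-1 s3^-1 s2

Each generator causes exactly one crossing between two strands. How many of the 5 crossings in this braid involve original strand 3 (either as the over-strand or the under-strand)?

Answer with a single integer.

Gen 1: crossing 2x3. Involves strand 3? yes. Count so far: 1
Gen 2: crossing 3x2. Involves strand 3? yes. Count so far: 2
Gen 3: crossing 1x2. Involves strand 3? no. Count so far: 2
Gen 4: crossing 3x4. Involves strand 3? yes. Count so far: 3
Gen 5: crossing 1x4. Involves strand 3? no. Count so far: 3

Answer: 3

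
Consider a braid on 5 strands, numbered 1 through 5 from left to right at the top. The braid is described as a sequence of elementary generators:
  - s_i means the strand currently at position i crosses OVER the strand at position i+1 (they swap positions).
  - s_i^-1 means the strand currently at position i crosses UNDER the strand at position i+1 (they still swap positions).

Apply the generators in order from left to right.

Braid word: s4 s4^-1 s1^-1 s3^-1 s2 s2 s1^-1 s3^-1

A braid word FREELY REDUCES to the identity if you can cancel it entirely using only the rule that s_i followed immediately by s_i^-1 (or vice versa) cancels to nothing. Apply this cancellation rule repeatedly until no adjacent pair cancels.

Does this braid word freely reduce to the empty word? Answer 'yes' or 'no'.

Answer: no

Derivation:
Gen 1 (s4): push. Stack: [s4]
Gen 2 (s4^-1): cancels prior s4. Stack: []
Gen 3 (s1^-1): push. Stack: [s1^-1]
Gen 4 (s3^-1): push. Stack: [s1^-1 s3^-1]
Gen 5 (s2): push. Stack: [s1^-1 s3^-1 s2]
Gen 6 (s2): push. Stack: [s1^-1 s3^-1 s2 s2]
Gen 7 (s1^-1): push. Stack: [s1^-1 s3^-1 s2 s2 s1^-1]
Gen 8 (s3^-1): push. Stack: [s1^-1 s3^-1 s2 s2 s1^-1 s3^-1]
Reduced word: s1^-1 s3^-1 s2 s2 s1^-1 s3^-1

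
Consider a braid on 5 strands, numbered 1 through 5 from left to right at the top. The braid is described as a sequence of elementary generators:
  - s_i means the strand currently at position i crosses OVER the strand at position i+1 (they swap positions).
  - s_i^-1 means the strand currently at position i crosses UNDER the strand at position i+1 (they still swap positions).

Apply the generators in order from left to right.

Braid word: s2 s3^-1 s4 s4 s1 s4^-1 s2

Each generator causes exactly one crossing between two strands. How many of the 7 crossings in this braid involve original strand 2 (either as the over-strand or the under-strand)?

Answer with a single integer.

Gen 1: crossing 2x3. Involves strand 2? yes. Count so far: 1
Gen 2: crossing 2x4. Involves strand 2? yes. Count so far: 2
Gen 3: crossing 2x5. Involves strand 2? yes. Count so far: 3
Gen 4: crossing 5x2. Involves strand 2? yes. Count so far: 4
Gen 5: crossing 1x3. Involves strand 2? no. Count so far: 4
Gen 6: crossing 2x5. Involves strand 2? yes. Count so far: 5
Gen 7: crossing 1x4. Involves strand 2? no. Count so far: 5

Answer: 5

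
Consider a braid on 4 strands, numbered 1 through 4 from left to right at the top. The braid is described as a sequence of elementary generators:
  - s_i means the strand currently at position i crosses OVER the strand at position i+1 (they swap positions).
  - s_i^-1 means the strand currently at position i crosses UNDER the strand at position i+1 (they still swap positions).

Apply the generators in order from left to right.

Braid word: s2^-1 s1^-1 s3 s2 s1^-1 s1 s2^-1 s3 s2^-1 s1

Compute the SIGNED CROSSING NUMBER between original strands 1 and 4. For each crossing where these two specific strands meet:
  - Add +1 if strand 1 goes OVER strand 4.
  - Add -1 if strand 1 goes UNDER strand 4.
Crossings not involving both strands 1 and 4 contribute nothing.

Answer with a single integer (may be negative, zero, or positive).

Answer: 2

Derivation:
Gen 1: crossing 2x3. Both 1&4? no. Sum: 0
Gen 2: crossing 1x3. Both 1&4? no. Sum: 0
Gen 3: crossing 2x4. Both 1&4? no. Sum: 0
Gen 4: 1 over 4. Both 1&4? yes. Contrib: +1. Sum: 1
Gen 5: crossing 3x4. Both 1&4? no. Sum: 1
Gen 6: crossing 4x3. Both 1&4? no. Sum: 1
Gen 7: 4 under 1. Both 1&4? yes. Contrib: +1. Sum: 2
Gen 8: crossing 4x2. Both 1&4? no. Sum: 2
Gen 9: crossing 1x2. Both 1&4? no. Sum: 2
Gen 10: crossing 3x2. Both 1&4? no. Sum: 2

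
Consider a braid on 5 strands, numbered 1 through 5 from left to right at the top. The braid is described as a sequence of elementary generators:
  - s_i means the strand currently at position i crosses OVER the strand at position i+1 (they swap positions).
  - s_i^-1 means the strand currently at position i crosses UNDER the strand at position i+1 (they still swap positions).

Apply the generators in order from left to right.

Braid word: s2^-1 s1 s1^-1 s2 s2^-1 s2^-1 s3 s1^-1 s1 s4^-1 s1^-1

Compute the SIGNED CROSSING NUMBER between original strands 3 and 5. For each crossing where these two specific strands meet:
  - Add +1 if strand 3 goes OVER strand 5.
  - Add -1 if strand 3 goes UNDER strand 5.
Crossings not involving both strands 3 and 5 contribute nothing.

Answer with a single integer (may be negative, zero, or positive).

Gen 1: crossing 2x3. Both 3&5? no. Sum: 0
Gen 2: crossing 1x3. Both 3&5? no. Sum: 0
Gen 3: crossing 3x1. Both 3&5? no. Sum: 0
Gen 4: crossing 3x2. Both 3&5? no. Sum: 0
Gen 5: crossing 2x3. Both 3&5? no. Sum: 0
Gen 6: crossing 3x2. Both 3&5? no. Sum: 0
Gen 7: crossing 3x4. Both 3&5? no. Sum: 0
Gen 8: crossing 1x2. Both 3&5? no. Sum: 0
Gen 9: crossing 2x1. Both 3&5? no. Sum: 0
Gen 10: 3 under 5. Both 3&5? yes. Contrib: -1. Sum: -1
Gen 11: crossing 1x2. Both 3&5? no. Sum: -1

Answer: -1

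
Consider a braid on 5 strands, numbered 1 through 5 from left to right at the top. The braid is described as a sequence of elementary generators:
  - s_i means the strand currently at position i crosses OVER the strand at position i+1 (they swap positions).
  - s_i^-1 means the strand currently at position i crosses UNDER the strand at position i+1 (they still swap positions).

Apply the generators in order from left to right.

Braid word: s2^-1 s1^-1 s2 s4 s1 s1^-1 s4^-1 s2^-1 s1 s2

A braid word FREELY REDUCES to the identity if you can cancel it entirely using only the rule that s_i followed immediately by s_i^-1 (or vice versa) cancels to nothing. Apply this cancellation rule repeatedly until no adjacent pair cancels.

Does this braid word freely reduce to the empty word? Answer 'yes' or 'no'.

Gen 1 (s2^-1): push. Stack: [s2^-1]
Gen 2 (s1^-1): push. Stack: [s2^-1 s1^-1]
Gen 3 (s2): push. Stack: [s2^-1 s1^-1 s2]
Gen 4 (s4): push. Stack: [s2^-1 s1^-1 s2 s4]
Gen 5 (s1): push. Stack: [s2^-1 s1^-1 s2 s4 s1]
Gen 6 (s1^-1): cancels prior s1. Stack: [s2^-1 s1^-1 s2 s4]
Gen 7 (s4^-1): cancels prior s4. Stack: [s2^-1 s1^-1 s2]
Gen 8 (s2^-1): cancels prior s2. Stack: [s2^-1 s1^-1]
Gen 9 (s1): cancels prior s1^-1. Stack: [s2^-1]
Gen 10 (s2): cancels prior s2^-1. Stack: []
Reduced word: (empty)

Answer: yes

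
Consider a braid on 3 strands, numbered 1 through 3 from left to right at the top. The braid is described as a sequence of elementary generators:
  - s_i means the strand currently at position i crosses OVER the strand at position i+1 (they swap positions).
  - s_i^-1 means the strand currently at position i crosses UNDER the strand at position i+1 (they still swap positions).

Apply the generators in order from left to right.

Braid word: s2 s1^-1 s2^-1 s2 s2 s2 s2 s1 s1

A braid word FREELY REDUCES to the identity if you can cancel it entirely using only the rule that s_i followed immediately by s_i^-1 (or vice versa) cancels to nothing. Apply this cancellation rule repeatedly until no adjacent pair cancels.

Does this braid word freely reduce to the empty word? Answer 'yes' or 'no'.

Gen 1 (s2): push. Stack: [s2]
Gen 2 (s1^-1): push. Stack: [s2 s1^-1]
Gen 3 (s2^-1): push. Stack: [s2 s1^-1 s2^-1]
Gen 4 (s2): cancels prior s2^-1. Stack: [s2 s1^-1]
Gen 5 (s2): push. Stack: [s2 s1^-1 s2]
Gen 6 (s2): push. Stack: [s2 s1^-1 s2 s2]
Gen 7 (s2): push. Stack: [s2 s1^-1 s2 s2 s2]
Gen 8 (s1): push. Stack: [s2 s1^-1 s2 s2 s2 s1]
Gen 9 (s1): push. Stack: [s2 s1^-1 s2 s2 s2 s1 s1]
Reduced word: s2 s1^-1 s2 s2 s2 s1 s1

Answer: no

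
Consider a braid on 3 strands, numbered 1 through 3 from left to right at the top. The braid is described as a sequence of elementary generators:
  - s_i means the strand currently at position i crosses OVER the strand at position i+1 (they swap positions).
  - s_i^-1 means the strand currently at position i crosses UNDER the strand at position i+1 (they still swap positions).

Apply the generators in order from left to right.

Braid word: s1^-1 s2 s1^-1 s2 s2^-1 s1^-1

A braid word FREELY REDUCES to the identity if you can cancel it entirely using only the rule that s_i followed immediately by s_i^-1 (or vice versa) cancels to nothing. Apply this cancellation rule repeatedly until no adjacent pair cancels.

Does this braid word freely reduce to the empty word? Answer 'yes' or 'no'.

Answer: no

Derivation:
Gen 1 (s1^-1): push. Stack: [s1^-1]
Gen 2 (s2): push. Stack: [s1^-1 s2]
Gen 3 (s1^-1): push. Stack: [s1^-1 s2 s1^-1]
Gen 4 (s2): push. Stack: [s1^-1 s2 s1^-1 s2]
Gen 5 (s2^-1): cancels prior s2. Stack: [s1^-1 s2 s1^-1]
Gen 6 (s1^-1): push. Stack: [s1^-1 s2 s1^-1 s1^-1]
Reduced word: s1^-1 s2 s1^-1 s1^-1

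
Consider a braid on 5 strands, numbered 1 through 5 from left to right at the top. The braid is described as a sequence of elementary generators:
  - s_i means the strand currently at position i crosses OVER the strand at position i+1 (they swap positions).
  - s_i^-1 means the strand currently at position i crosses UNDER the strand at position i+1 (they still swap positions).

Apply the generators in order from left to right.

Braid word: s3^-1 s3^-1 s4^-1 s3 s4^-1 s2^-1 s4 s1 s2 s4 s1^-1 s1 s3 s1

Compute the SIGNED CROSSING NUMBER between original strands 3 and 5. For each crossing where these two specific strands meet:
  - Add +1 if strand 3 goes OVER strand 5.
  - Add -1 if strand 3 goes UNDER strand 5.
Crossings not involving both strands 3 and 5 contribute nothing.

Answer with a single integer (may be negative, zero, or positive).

Gen 1: crossing 3x4. Both 3&5? no. Sum: 0
Gen 2: crossing 4x3. Both 3&5? no. Sum: 0
Gen 3: crossing 4x5. Both 3&5? no. Sum: 0
Gen 4: 3 over 5. Both 3&5? yes. Contrib: +1. Sum: 1
Gen 5: crossing 3x4. Both 3&5? no. Sum: 1
Gen 6: crossing 2x5. Both 3&5? no. Sum: 1
Gen 7: crossing 4x3. Both 3&5? no. Sum: 1
Gen 8: crossing 1x5. Both 3&5? no. Sum: 1
Gen 9: crossing 1x2. Both 3&5? no. Sum: 1
Gen 10: crossing 3x4. Both 3&5? no. Sum: 1
Gen 11: crossing 5x2. Both 3&5? no. Sum: 1
Gen 12: crossing 2x5. Both 3&5? no. Sum: 1
Gen 13: crossing 1x4. Both 3&5? no. Sum: 1
Gen 14: crossing 5x2. Both 3&5? no. Sum: 1

Answer: 1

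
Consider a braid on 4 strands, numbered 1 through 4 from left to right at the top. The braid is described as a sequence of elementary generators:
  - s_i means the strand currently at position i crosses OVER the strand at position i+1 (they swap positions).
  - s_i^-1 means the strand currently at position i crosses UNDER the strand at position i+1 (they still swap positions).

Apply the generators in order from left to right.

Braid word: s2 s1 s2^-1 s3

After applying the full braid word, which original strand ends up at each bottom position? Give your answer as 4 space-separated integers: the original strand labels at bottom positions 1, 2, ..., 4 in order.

Answer: 3 2 4 1

Derivation:
Gen 1 (s2): strand 2 crosses over strand 3. Perm now: [1 3 2 4]
Gen 2 (s1): strand 1 crosses over strand 3. Perm now: [3 1 2 4]
Gen 3 (s2^-1): strand 1 crosses under strand 2. Perm now: [3 2 1 4]
Gen 4 (s3): strand 1 crosses over strand 4. Perm now: [3 2 4 1]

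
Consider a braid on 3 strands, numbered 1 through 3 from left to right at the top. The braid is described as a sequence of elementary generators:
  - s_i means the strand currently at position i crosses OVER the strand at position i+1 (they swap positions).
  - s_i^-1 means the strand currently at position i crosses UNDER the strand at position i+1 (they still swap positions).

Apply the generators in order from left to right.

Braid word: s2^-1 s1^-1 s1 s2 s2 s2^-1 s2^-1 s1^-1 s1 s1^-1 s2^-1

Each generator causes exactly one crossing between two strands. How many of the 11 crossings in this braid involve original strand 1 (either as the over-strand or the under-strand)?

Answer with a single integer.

Answer: 6

Derivation:
Gen 1: crossing 2x3. Involves strand 1? no. Count so far: 0
Gen 2: crossing 1x3. Involves strand 1? yes. Count so far: 1
Gen 3: crossing 3x1. Involves strand 1? yes. Count so far: 2
Gen 4: crossing 3x2. Involves strand 1? no. Count so far: 2
Gen 5: crossing 2x3. Involves strand 1? no. Count so far: 2
Gen 6: crossing 3x2. Involves strand 1? no. Count so far: 2
Gen 7: crossing 2x3. Involves strand 1? no. Count so far: 2
Gen 8: crossing 1x3. Involves strand 1? yes. Count so far: 3
Gen 9: crossing 3x1. Involves strand 1? yes. Count so far: 4
Gen 10: crossing 1x3. Involves strand 1? yes. Count so far: 5
Gen 11: crossing 1x2. Involves strand 1? yes. Count so far: 6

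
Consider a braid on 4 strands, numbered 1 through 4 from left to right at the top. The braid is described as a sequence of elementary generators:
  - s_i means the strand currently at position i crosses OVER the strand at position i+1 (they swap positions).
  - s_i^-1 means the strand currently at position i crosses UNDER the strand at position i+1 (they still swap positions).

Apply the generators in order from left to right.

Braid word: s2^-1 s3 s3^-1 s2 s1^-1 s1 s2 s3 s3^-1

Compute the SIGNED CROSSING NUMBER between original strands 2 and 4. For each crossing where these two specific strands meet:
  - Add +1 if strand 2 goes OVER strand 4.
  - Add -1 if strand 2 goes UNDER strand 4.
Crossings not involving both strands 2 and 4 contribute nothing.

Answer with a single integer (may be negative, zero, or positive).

Gen 1: crossing 2x3. Both 2&4? no. Sum: 0
Gen 2: 2 over 4. Both 2&4? yes. Contrib: +1. Sum: 1
Gen 3: 4 under 2. Both 2&4? yes. Contrib: +1. Sum: 2
Gen 4: crossing 3x2. Both 2&4? no. Sum: 2
Gen 5: crossing 1x2. Both 2&4? no. Sum: 2
Gen 6: crossing 2x1. Both 2&4? no. Sum: 2
Gen 7: crossing 2x3. Both 2&4? no. Sum: 2
Gen 8: 2 over 4. Both 2&4? yes. Contrib: +1. Sum: 3
Gen 9: 4 under 2. Both 2&4? yes. Contrib: +1. Sum: 4

Answer: 4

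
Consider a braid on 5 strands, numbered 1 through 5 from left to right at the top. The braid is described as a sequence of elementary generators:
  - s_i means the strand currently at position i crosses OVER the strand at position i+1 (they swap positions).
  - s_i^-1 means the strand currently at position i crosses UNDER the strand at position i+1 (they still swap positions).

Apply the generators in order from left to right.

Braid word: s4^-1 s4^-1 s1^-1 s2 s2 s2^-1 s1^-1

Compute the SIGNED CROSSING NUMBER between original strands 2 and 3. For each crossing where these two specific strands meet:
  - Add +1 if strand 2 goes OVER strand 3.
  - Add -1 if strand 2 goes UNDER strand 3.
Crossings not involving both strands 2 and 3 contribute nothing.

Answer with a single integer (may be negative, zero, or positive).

Answer: -1

Derivation:
Gen 1: crossing 4x5. Both 2&3? no. Sum: 0
Gen 2: crossing 5x4. Both 2&3? no. Sum: 0
Gen 3: crossing 1x2. Both 2&3? no. Sum: 0
Gen 4: crossing 1x3. Both 2&3? no. Sum: 0
Gen 5: crossing 3x1. Both 2&3? no. Sum: 0
Gen 6: crossing 1x3. Both 2&3? no. Sum: 0
Gen 7: 2 under 3. Both 2&3? yes. Contrib: -1. Sum: -1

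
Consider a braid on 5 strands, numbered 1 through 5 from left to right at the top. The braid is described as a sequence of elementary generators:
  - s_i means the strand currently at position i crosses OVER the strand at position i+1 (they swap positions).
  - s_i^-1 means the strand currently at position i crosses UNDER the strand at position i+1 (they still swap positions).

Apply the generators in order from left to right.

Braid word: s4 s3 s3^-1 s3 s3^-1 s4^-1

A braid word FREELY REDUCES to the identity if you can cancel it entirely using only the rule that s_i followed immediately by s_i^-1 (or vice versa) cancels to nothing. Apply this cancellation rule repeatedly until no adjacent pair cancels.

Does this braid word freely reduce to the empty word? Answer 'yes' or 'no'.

Answer: yes

Derivation:
Gen 1 (s4): push. Stack: [s4]
Gen 2 (s3): push. Stack: [s4 s3]
Gen 3 (s3^-1): cancels prior s3. Stack: [s4]
Gen 4 (s3): push. Stack: [s4 s3]
Gen 5 (s3^-1): cancels prior s3. Stack: [s4]
Gen 6 (s4^-1): cancels prior s4. Stack: []
Reduced word: (empty)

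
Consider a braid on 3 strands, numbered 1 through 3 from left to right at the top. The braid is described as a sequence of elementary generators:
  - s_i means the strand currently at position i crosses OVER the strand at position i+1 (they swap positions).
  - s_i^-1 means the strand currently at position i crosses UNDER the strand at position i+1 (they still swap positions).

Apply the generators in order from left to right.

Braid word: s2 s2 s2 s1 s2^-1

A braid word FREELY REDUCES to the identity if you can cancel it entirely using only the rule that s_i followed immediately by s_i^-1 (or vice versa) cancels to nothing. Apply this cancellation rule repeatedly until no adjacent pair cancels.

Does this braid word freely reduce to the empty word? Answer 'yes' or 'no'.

Answer: no

Derivation:
Gen 1 (s2): push. Stack: [s2]
Gen 2 (s2): push. Stack: [s2 s2]
Gen 3 (s2): push. Stack: [s2 s2 s2]
Gen 4 (s1): push. Stack: [s2 s2 s2 s1]
Gen 5 (s2^-1): push. Stack: [s2 s2 s2 s1 s2^-1]
Reduced word: s2 s2 s2 s1 s2^-1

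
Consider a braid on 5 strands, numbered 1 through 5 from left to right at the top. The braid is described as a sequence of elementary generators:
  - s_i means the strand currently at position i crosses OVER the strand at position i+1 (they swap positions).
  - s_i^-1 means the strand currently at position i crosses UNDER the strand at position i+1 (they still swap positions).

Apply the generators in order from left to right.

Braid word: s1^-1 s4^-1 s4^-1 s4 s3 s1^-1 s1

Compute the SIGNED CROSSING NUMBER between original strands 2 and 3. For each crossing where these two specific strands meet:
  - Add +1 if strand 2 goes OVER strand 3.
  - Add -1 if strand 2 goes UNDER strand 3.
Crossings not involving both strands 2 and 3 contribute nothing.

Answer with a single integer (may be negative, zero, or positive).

Gen 1: crossing 1x2. Both 2&3? no. Sum: 0
Gen 2: crossing 4x5. Both 2&3? no. Sum: 0
Gen 3: crossing 5x4. Both 2&3? no. Sum: 0
Gen 4: crossing 4x5. Both 2&3? no. Sum: 0
Gen 5: crossing 3x5. Both 2&3? no. Sum: 0
Gen 6: crossing 2x1. Both 2&3? no. Sum: 0
Gen 7: crossing 1x2. Both 2&3? no. Sum: 0

Answer: 0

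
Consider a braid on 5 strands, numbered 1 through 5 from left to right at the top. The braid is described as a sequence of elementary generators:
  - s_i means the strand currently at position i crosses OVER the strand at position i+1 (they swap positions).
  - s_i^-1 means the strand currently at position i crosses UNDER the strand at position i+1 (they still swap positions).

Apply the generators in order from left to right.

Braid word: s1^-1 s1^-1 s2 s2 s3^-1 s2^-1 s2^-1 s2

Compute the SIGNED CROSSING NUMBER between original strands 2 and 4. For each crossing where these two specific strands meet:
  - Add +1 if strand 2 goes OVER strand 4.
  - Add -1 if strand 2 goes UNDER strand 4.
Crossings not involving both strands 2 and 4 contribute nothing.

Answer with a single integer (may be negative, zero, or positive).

Answer: 1

Derivation:
Gen 1: crossing 1x2. Both 2&4? no. Sum: 0
Gen 2: crossing 2x1. Both 2&4? no. Sum: 0
Gen 3: crossing 2x3. Both 2&4? no. Sum: 0
Gen 4: crossing 3x2. Both 2&4? no. Sum: 0
Gen 5: crossing 3x4. Both 2&4? no. Sum: 0
Gen 6: 2 under 4. Both 2&4? yes. Contrib: -1. Sum: -1
Gen 7: 4 under 2. Both 2&4? yes. Contrib: +1. Sum: 0
Gen 8: 2 over 4. Both 2&4? yes. Contrib: +1. Sum: 1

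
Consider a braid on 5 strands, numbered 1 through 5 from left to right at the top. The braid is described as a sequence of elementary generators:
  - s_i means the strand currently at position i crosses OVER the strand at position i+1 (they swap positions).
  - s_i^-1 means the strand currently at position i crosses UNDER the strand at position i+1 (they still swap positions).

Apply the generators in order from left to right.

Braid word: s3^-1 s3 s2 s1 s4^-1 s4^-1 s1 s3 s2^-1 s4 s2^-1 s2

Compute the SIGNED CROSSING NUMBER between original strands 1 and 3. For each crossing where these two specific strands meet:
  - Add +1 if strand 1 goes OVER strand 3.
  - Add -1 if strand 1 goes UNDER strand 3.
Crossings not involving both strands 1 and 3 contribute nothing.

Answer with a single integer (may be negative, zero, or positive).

Answer: 0

Derivation:
Gen 1: crossing 3x4. Both 1&3? no. Sum: 0
Gen 2: crossing 4x3. Both 1&3? no. Sum: 0
Gen 3: crossing 2x3. Both 1&3? no. Sum: 0
Gen 4: 1 over 3. Both 1&3? yes. Contrib: +1. Sum: 1
Gen 5: crossing 4x5. Both 1&3? no. Sum: 1
Gen 6: crossing 5x4. Both 1&3? no. Sum: 1
Gen 7: 3 over 1. Both 1&3? yes. Contrib: -1. Sum: 0
Gen 8: crossing 2x4. Both 1&3? no. Sum: 0
Gen 9: crossing 3x4. Both 1&3? no. Sum: 0
Gen 10: crossing 2x5. Both 1&3? no. Sum: 0
Gen 11: crossing 4x3. Both 1&3? no. Sum: 0
Gen 12: crossing 3x4. Both 1&3? no. Sum: 0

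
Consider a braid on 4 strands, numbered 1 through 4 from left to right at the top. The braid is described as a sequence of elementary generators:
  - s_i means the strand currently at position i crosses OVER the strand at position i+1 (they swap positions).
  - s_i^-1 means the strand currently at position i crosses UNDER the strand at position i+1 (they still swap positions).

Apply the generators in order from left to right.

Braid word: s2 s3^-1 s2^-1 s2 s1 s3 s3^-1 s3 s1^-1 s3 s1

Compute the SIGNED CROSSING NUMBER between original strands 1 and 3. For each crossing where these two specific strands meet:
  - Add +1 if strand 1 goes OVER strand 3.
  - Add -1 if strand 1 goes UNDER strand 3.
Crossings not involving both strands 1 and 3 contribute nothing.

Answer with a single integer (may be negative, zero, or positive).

Gen 1: crossing 2x3. Both 1&3? no. Sum: 0
Gen 2: crossing 2x4. Both 1&3? no. Sum: 0
Gen 3: crossing 3x4. Both 1&3? no. Sum: 0
Gen 4: crossing 4x3. Both 1&3? no. Sum: 0
Gen 5: 1 over 3. Both 1&3? yes. Contrib: +1. Sum: 1
Gen 6: crossing 4x2. Both 1&3? no. Sum: 1
Gen 7: crossing 2x4. Both 1&3? no. Sum: 1
Gen 8: crossing 4x2. Both 1&3? no. Sum: 1
Gen 9: 3 under 1. Both 1&3? yes. Contrib: +1. Sum: 2
Gen 10: crossing 2x4. Both 1&3? no. Sum: 2
Gen 11: 1 over 3. Both 1&3? yes. Contrib: +1. Sum: 3

Answer: 3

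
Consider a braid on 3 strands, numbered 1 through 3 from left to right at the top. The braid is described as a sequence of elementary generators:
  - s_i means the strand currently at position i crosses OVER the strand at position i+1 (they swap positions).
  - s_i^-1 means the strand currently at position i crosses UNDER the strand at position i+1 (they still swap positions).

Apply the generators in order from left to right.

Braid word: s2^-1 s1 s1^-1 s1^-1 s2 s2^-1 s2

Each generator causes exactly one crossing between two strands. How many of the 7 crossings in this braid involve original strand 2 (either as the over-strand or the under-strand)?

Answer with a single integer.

Gen 1: crossing 2x3. Involves strand 2? yes. Count so far: 1
Gen 2: crossing 1x3. Involves strand 2? no. Count so far: 1
Gen 3: crossing 3x1. Involves strand 2? no. Count so far: 1
Gen 4: crossing 1x3. Involves strand 2? no. Count so far: 1
Gen 5: crossing 1x2. Involves strand 2? yes. Count so far: 2
Gen 6: crossing 2x1. Involves strand 2? yes. Count so far: 3
Gen 7: crossing 1x2. Involves strand 2? yes. Count so far: 4

Answer: 4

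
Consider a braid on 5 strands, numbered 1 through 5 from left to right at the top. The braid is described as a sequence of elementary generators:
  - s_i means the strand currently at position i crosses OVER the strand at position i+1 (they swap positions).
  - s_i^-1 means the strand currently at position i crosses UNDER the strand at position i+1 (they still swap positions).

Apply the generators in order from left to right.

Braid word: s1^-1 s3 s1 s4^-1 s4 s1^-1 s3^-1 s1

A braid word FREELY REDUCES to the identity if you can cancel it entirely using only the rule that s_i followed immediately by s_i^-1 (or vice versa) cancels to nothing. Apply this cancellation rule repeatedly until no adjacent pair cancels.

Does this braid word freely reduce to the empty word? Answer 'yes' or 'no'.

Answer: yes

Derivation:
Gen 1 (s1^-1): push. Stack: [s1^-1]
Gen 2 (s3): push. Stack: [s1^-1 s3]
Gen 3 (s1): push. Stack: [s1^-1 s3 s1]
Gen 4 (s4^-1): push. Stack: [s1^-1 s3 s1 s4^-1]
Gen 5 (s4): cancels prior s4^-1. Stack: [s1^-1 s3 s1]
Gen 6 (s1^-1): cancels prior s1. Stack: [s1^-1 s3]
Gen 7 (s3^-1): cancels prior s3. Stack: [s1^-1]
Gen 8 (s1): cancels prior s1^-1. Stack: []
Reduced word: (empty)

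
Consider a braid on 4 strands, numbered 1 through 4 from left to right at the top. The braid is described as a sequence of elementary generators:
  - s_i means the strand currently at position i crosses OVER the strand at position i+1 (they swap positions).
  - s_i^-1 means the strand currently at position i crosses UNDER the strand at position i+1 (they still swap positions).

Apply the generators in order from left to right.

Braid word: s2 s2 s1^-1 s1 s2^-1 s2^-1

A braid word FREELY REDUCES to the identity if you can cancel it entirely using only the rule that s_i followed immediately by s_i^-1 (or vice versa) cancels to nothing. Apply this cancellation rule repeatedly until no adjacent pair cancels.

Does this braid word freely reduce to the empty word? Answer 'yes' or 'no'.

Answer: yes

Derivation:
Gen 1 (s2): push. Stack: [s2]
Gen 2 (s2): push. Stack: [s2 s2]
Gen 3 (s1^-1): push. Stack: [s2 s2 s1^-1]
Gen 4 (s1): cancels prior s1^-1. Stack: [s2 s2]
Gen 5 (s2^-1): cancels prior s2. Stack: [s2]
Gen 6 (s2^-1): cancels prior s2. Stack: []
Reduced word: (empty)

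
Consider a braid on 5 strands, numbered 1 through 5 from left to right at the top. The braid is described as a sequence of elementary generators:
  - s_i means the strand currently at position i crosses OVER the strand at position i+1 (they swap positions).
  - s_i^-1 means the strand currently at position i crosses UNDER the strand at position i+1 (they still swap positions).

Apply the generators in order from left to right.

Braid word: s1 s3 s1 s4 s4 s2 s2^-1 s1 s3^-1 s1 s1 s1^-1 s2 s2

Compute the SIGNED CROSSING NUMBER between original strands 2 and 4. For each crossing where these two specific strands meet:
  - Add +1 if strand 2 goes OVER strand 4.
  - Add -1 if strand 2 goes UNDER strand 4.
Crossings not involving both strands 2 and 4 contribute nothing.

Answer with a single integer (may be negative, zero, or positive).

Gen 1: crossing 1x2. Both 2&4? no. Sum: 0
Gen 2: crossing 3x4. Both 2&4? no. Sum: 0
Gen 3: crossing 2x1. Both 2&4? no. Sum: 0
Gen 4: crossing 3x5. Both 2&4? no. Sum: 0
Gen 5: crossing 5x3. Both 2&4? no. Sum: 0
Gen 6: 2 over 4. Both 2&4? yes. Contrib: +1. Sum: 1
Gen 7: 4 under 2. Both 2&4? yes. Contrib: +1. Sum: 2
Gen 8: crossing 1x2. Both 2&4? no. Sum: 2
Gen 9: crossing 4x3. Both 2&4? no. Sum: 2
Gen 10: crossing 2x1. Both 2&4? no. Sum: 2
Gen 11: crossing 1x2. Both 2&4? no. Sum: 2
Gen 12: crossing 2x1. Both 2&4? no. Sum: 2
Gen 13: crossing 2x3. Both 2&4? no. Sum: 2
Gen 14: crossing 3x2. Both 2&4? no. Sum: 2

Answer: 2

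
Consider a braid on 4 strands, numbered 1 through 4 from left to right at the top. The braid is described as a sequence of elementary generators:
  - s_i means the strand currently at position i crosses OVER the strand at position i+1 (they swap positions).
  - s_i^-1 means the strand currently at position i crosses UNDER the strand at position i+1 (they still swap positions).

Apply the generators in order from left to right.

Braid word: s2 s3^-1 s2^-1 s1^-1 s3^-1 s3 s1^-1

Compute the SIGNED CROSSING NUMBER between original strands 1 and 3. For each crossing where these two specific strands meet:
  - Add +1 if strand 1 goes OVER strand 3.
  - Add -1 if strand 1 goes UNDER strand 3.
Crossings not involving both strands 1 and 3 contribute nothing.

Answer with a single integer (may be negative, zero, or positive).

Answer: 0

Derivation:
Gen 1: crossing 2x3. Both 1&3? no. Sum: 0
Gen 2: crossing 2x4. Both 1&3? no. Sum: 0
Gen 3: crossing 3x4. Both 1&3? no. Sum: 0
Gen 4: crossing 1x4. Both 1&3? no. Sum: 0
Gen 5: crossing 3x2. Both 1&3? no. Sum: 0
Gen 6: crossing 2x3. Both 1&3? no. Sum: 0
Gen 7: crossing 4x1. Both 1&3? no. Sum: 0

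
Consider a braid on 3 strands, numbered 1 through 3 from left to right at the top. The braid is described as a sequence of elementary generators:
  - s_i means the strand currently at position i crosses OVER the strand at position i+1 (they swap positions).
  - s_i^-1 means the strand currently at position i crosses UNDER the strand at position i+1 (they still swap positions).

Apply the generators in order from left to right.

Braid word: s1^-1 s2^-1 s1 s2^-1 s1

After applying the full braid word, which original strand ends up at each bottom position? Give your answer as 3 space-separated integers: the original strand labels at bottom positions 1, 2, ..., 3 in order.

Answer: 1 3 2

Derivation:
Gen 1 (s1^-1): strand 1 crosses under strand 2. Perm now: [2 1 3]
Gen 2 (s2^-1): strand 1 crosses under strand 3. Perm now: [2 3 1]
Gen 3 (s1): strand 2 crosses over strand 3. Perm now: [3 2 1]
Gen 4 (s2^-1): strand 2 crosses under strand 1. Perm now: [3 1 2]
Gen 5 (s1): strand 3 crosses over strand 1. Perm now: [1 3 2]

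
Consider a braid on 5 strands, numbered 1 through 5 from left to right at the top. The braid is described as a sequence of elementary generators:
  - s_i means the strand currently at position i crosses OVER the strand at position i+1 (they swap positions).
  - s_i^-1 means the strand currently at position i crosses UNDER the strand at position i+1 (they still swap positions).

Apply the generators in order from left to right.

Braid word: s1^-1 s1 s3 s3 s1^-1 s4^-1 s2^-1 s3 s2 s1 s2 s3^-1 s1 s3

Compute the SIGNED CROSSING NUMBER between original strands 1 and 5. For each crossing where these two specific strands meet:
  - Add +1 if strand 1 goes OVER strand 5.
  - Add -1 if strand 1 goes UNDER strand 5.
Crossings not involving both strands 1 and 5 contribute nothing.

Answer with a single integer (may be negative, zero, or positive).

Answer: 1

Derivation:
Gen 1: crossing 1x2. Both 1&5? no. Sum: 0
Gen 2: crossing 2x1. Both 1&5? no. Sum: 0
Gen 3: crossing 3x4. Both 1&5? no. Sum: 0
Gen 4: crossing 4x3. Both 1&5? no. Sum: 0
Gen 5: crossing 1x2. Both 1&5? no. Sum: 0
Gen 6: crossing 4x5. Both 1&5? no. Sum: 0
Gen 7: crossing 1x3. Both 1&5? no. Sum: 0
Gen 8: 1 over 5. Both 1&5? yes. Contrib: +1. Sum: 1
Gen 9: crossing 3x5. Both 1&5? no. Sum: 1
Gen 10: crossing 2x5. Both 1&5? no. Sum: 1
Gen 11: crossing 2x3. Both 1&5? no. Sum: 1
Gen 12: crossing 2x1. Both 1&5? no. Sum: 1
Gen 13: crossing 5x3. Both 1&5? no. Sum: 1
Gen 14: crossing 1x2. Both 1&5? no. Sum: 1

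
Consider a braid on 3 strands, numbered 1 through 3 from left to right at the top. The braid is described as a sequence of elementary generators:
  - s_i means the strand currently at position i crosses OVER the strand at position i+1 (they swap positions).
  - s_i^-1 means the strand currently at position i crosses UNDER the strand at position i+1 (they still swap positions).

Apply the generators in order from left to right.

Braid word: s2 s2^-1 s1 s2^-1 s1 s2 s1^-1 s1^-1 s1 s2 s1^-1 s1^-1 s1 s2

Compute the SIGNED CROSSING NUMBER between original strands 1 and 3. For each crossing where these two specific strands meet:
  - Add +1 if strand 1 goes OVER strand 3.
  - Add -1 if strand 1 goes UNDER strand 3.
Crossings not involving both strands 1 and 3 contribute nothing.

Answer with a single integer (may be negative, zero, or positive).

Gen 1: crossing 2x3. Both 1&3? no. Sum: 0
Gen 2: crossing 3x2. Both 1&3? no. Sum: 0
Gen 3: crossing 1x2. Both 1&3? no. Sum: 0
Gen 4: 1 under 3. Both 1&3? yes. Contrib: -1. Sum: -1
Gen 5: crossing 2x3. Both 1&3? no. Sum: -1
Gen 6: crossing 2x1. Both 1&3? no. Sum: -1
Gen 7: 3 under 1. Both 1&3? yes. Contrib: +1. Sum: 0
Gen 8: 1 under 3. Both 1&3? yes. Contrib: -1. Sum: -1
Gen 9: 3 over 1. Both 1&3? yes. Contrib: -1. Sum: -2
Gen 10: crossing 3x2. Both 1&3? no. Sum: -2
Gen 11: crossing 1x2. Both 1&3? no. Sum: -2
Gen 12: crossing 2x1. Both 1&3? no. Sum: -2
Gen 13: crossing 1x2. Both 1&3? no. Sum: -2
Gen 14: 1 over 3. Both 1&3? yes. Contrib: +1. Sum: -1

Answer: -1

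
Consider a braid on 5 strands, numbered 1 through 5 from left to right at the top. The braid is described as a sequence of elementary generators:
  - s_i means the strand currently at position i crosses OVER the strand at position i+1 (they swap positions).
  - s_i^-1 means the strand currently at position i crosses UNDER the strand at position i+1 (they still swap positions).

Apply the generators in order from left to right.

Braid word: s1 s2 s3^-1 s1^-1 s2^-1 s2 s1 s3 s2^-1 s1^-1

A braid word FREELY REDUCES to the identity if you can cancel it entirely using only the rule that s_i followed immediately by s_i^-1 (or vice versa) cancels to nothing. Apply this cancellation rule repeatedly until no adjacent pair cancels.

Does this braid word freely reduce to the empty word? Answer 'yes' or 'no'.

Answer: yes

Derivation:
Gen 1 (s1): push. Stack: [s1]
Gen 2 (s2): push. Stack: [s1 s2]
Gen 3 (s3^-1): push. Stack: [s1 s2 s3^-1]
Gen 4 (s1^-1): push. Stack: [s1 s2 s3^-1 s1^-1]
Gen 5 (s2^-1): push. Stack: [s1 s2 s3^-1 s1^-1 s2^-1]
Gen 6 (s2): cancels prior s2^-1. Stack: [s1 s2 s3^-1 s1^-1]
Gen 7 (s1): cancels prior s1^-1. Stack: [s1 s2 s3^-1]
Gen 8 (s3): cancels prior s3^-1. Stack: [s1 s2]
Gen 9 (s2^-1): cancels prior s2. Stack: [s1]
Gen 10 (s1^-1): cancels prior s1. Stack: []
Reduced word: (empty)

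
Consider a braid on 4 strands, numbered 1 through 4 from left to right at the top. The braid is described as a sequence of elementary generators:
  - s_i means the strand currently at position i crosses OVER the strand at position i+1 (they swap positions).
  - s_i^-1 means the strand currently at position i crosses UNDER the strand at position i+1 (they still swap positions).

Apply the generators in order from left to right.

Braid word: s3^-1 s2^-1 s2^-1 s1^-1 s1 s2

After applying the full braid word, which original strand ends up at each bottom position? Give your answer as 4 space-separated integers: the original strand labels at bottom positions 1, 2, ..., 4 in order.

Answer: 1 4 2 3

Derivation:
Gen 1 (s3^-1): strand 3 crosses under strand 4. Perm now: [1 2 4 3]
Gen 2 (s2^-1): strand 2 crosses under strand 4. Perm now: [1 4 2 3]
Gen 3 (s2^-1): strand 4 crosses under strand 2. Perm now: [1 2 4 3]
Gen 4 (s1^-1): strand 1 crosses under strand 2. Perm now: [2 1 4 3]
Gen 5 (s1): strand 2 crosses over strand 1. Perm now: [1 2 4 3]
Gen 6 (s2): strand 2 crosses over strand 4. Perm now: [1 4 2 3]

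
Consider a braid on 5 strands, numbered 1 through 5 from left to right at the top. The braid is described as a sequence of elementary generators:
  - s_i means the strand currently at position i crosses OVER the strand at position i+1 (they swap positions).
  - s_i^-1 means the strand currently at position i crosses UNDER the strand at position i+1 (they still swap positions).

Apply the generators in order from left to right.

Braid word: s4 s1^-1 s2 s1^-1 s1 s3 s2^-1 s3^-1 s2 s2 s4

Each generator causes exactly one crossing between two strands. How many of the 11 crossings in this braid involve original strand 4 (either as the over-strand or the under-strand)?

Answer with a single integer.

Gen 1: crossing 4x5. Involves strand 4? yes. Count so far: 1
Gen 2: crossing 1x2. Involves strand 4? no. Count so far: 1
Gen 3: crossing 1x3. Involves strand 4? no. Count so far: 1
Gen 4: crossing 2x3. Involves strand 4? no. Count so far: 1
Gen 5: crossing 3x2. Involves strand 4? no. Count so far: 1
Gen 6: crossing 1x5. Involves strand 4? no. Count so far: 1
Gen 7: crossing 3x5. Involves strand 4? no. Count so far: 1
Gen 8: crossing 3x1. Involves strand 4? no. Count so far: 1
Gen 9: crossing 5x1. Involves strand 4? no. Count so far: 1
Gen 10: crossing 1x5. Involves strand 4? no. Count so far: 1
Gen 11: crossing 3x4. Involves strand 4? yes. Count so far: 2

Answer: 2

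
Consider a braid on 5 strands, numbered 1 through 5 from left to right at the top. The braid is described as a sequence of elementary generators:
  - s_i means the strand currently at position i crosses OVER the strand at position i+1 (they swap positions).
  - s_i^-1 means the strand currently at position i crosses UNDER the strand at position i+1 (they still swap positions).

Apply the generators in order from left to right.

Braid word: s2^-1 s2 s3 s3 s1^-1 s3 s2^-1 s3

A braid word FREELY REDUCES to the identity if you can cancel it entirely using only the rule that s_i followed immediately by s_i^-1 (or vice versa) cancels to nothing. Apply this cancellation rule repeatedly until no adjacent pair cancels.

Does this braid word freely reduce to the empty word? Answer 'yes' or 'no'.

Gen 1 (s2^-1): push. Stack: [s2^-1]
Gen 2 (s2): cancels prior s2^-1. Stack: []
Gen 3 (s3): push. Stack: [s3]
Gen 4 (s3): push. Stack: [s3 s3]
Gen 5 (s1^-1): push. Stack: [s3 s3 s1^-1]
Gen 6 (s3): push. Stack: [s3 s3 s1^-1 s3]
Gen 7 (s2^-1): push. Stack: [s3 s3 s1^-1 s3 s2^-1]
Gen 8 (s3): push. Stack: [s3 s3 s1^-1 s3 s2^-1 s3]
Reduced word: s3 s3 s1^-1 s3 s2^-1 s3

Answer: no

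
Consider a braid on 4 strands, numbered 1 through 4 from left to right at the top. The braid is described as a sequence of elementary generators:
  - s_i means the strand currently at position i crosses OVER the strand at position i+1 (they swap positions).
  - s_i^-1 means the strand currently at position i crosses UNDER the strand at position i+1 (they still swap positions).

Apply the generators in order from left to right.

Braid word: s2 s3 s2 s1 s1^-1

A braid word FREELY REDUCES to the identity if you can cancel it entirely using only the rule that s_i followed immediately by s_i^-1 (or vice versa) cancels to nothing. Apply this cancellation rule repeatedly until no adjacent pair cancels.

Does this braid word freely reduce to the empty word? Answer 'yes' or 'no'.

Answer: no

Derivation:
Gen 1 (s2): push. Stack: [s2]
Gen 2 (s3): push. Stack: [s2 s3]
Gen 3 (s2): push. Stack: [s2 s3 s2]
Gen 4 (s1): push. Stack: [s2 s3 s2 s1]
Gen 5 (s1^-1): cancels prior s1. Stack: [s2 s3 s2]
Reduced word: s2 s3 s2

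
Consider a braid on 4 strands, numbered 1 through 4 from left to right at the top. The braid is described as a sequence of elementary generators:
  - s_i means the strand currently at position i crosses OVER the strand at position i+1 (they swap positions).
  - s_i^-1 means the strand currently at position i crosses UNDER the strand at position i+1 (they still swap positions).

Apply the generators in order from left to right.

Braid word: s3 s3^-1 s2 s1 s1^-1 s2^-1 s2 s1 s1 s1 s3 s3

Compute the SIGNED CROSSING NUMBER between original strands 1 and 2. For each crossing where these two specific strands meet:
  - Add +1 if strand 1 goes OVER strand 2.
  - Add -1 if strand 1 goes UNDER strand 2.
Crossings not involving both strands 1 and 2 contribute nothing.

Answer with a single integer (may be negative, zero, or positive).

Gen 1: crossing 3x4. Both 1&2? no. Sum: 0
Gen 2: crossing 4x3. Both 1&2? no. Sum: 0
Gen 3: crossing 2x3. Both 1&2? no. Sum: 0
Gen 4: crossing 1x3. Both 1&2? no. Sum: 0
Gen 5: crossing 3x1. Both 1&2? no. Sum: 0
Gen 6: crossing 3x2. Both 1&2? no. Sum: 0
Gen 7: crossing 2x3. Both 1&2? no. Sum: 0
Gen 8: crossing 1x3. Both 1&2? no. Sum: 0
Gen 9: crossing 3x1. Both 1&2? no. Sum: 0
Gen 10: crossing 1x3. Both 1&2? no. Sum: 0
Gen 11: crossing 2x4. Both 1&2? no. Sum: 0
Gen 12: crossing 4x2. Both 1&2? no. Sum: 0

Answer: 0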